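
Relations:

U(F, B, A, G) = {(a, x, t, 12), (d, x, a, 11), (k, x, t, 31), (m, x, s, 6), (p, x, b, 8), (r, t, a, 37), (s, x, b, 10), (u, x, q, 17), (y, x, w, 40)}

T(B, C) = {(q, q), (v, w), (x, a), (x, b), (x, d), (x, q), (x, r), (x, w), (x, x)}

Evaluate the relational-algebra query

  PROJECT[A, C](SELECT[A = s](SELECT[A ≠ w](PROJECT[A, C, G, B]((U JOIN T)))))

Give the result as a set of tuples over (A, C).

{(s, a), (s, b), (s, d), (s, q), (s, r), (s, w), (s, x)}

U ⋈ T (natural join on B): {(a, x, t, 12, a), (a, x, t, 12, b), (a, x, t, 12, d), (a, x, t, 12, q), (a, x, t, 12, r), (a, x, t, 12, w), (a, x, t, 12, x), (d, x, a, 11, a), (d, x, a, 11, b), (d, x, a, 11, d), (d, x, a, 11, q), (d, x, a, 11, r), (d, x, a, 11, w), (d, x, a, 11, x), (k, x, t, 31, a), (k, x, t, 31, b), (k, x, t, 31, d), (k, x, t, 31, q), (k, x, t, 31, r), (k, x, t, 31, w), (k, x, t, 31, x), (m, x, s, 6, a), (m, x, s, 6, b), (m, x, s, 6, d), (m, x, s, 6, q), (m, x, s, 6, r), (m, x, s, 6, w), (m, x, s, 6, x), (p, x, b, 8, a), (p, x, b, 8, b), (p, x, b, 8, d), (p, x, b, 8, q), (p, x, b, 8, r), (p, x, b, 8, w), (p, x, b, 8, x), (s, x, b, 10, a), (s, x, b, 10, b), (s, x, b, 10, d), (s, x, b, 10, q), (s, x, b, 10, r), (s, x, b, 10, w), (s, x, b, 10, x), (u, x, q, 17, a), (u, x, q, 17, b), (u, x, q, 17, d), (u, x, q, 17, q), (u, x, q, 17, r), (u, x, q, 17, w), (u, x, q, 17, x), (y, x, w, 40, a), (y, x, w, 40, b), (y, x, w, 40, d), (y, x, w, 40, q), (y, x, w, 40, r), (y, x, w, 40, w), (y, x, w, 40, x)}
Projecting to A, C, G, B: {(a, a, 11, x), (a, b, 11, x), (a, d, 11, x), (a, q, 11, x), (a, r, 11, x), (a, w, 11, x), (a, x, 11, x), (b, a, 10, x), (b, a, 8, x), (b, b, 10, x), (b, b, 8, x), (b, d, 10, x), (b, d, 8, x), (b, q, 10, x), (b, q, 8, x), (b, r, 10, x), (b, r, 8, x), (b, w, 10, x), (b, w, 8, x), (b, x, 10, x), (b, x, 8, x), (q, a, 17, x), (q, b, 17, x), (q, d, 17, x), (q, q, 17, x), (q, r, 17, x), (q, w, 17, x), (q, x, 17, x), (s, a, 6, x), (s, b, 6, x), (s, d, 6, x), (s, q, 6, x), (s, r, 6, x), (s, w, 6, x), (s, x, 6, x), (t, a, 12, x), (t, a, 31, x), (t, b, 12, x), (t, b, 31, x), (t, d, 12, x), (t, d, 31, x), (t, q, 12, x), (t, q, 31, x), (t, r, 12, x), (t, r, 31, x), (t, w, 12, x), (t, w, 31, x), (t, x, 12, x), (t, x, 31, x), (w, a, 40, x), (w, b, 40, x), (w, d, 40, x), (w, q, 40, x), (w, r, 40, x), (w, w, 40, x), (w, x, 40, x)}
Filtering on A ≠ w leaves {(a, a, 11, x), (a, b, 11, x), (a, d, 11, x), (a, q, 11, x), (a, r, 11, x), (a, w, 11, x), (a, x, 11, x), (b, a, 10, x), (b, a, 8, x), (b, b, 10, x), (b, b, 8, x), (b, d, 10, x), (b, d, 8, x), (b, q, 10, x), (b, q, 8, x), (b, r, 10, x), (b, r, 8, x), (b, w, 10, x), (b, w, 8, x), (b, x, 10, x), (b, x, 8, x), (q, a, 17, x), (q, b, 17, x), (q, d, 17, x), (q, q, 17, x), (q, r, 17, x), (q, w, 17, x), (q, x, 17, x), (s, a, 6, x), (s, b, 6, x), (s, d, 6, x), (s, q, 6, x), (s, r, 6, x), (s, w, 6, x), (s, x, 6, x), (t, a, 12, x), (t, a, 31, x), (t, b, 12, x), (t, b, 31, x), (t, d, 12, x), (t, d, 31, x), (t, q, 12, x), (t, q, 31, x), (t, r, 12, x), (t, r, 31, x), (t, w, 12, x), (t, w, 31, x), (t, x, 12, x), (t, x, 31, x)}.
Filtering on A = s leaves {(s, a, 6, x), (s, b, 6, x), (s, d, 6, x), (s, q, 6, x), (s, r, 6, x), (s, w, 6, x), (s, x, 6, x)}.
Projecting to A, C: {(s, a), (s, b), (s, d), (s, q), (s, r), (s, w), (s, x)}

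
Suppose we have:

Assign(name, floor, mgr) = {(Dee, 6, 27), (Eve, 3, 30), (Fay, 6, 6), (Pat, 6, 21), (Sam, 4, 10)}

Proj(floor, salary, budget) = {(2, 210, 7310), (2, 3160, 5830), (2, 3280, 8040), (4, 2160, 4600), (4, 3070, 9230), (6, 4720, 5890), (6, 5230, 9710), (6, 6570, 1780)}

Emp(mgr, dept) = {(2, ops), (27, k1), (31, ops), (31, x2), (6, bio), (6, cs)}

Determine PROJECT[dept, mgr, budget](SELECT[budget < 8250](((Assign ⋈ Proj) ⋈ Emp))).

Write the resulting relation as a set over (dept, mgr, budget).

{(bio, 6, 1780), (bio, 6, 5890), (cs, 6, 1780), (cs, 6, 5890), (k1, 27, 1780), (k1, 27, 5890)}

Assign ⋈ Proj (natural join on floor): {(Dee, 6, 27, 4720, 5890), (Dee, 6, 27, 5230, 9710), (Dee, 6, 27, 6570, 1780), (Fay, 6, 6, 4720, 5890), (Fay, 6, 6, 5230, 9710), (Fay, 6, 6, 6570, 1780), (Pat, 6, 21, 4720, 5890), (Pat, 6, 21, 5230, 9710), (Pat, 6, 21, 6570, 1780), (Sam, 4, 10, 2160, 4600), (Sam, 4, 10, 3070, 9230)}
(Assign ⋈ Proj) ⋈ Emp (natural join on mgr): {(Dee, 6, 27, 4720, 5890, k1), (Dee, 6, 27, 5230, 9710, k1), (Dee, 6, 27, 6570, 1780, k1), (Fay, 6, 6, 4720, 5890, bio), (Fay, 6, 6, 4720, 5890, cs), (Fay, 6, 6, 5230, 9710, bio), (Fay, 6, 6, 5230, 9710, cs), (Fay, 6, 6, 6570, 1780, bio), (Fay, 6, 6, 6570, 1780, cs)}
Apply σ_{budget < 8250}; surviving tuples: {(Dee, 6, 27, 4720, 5890, k1), (Dee, 6, 27, 6570, 1780, k1), (Fay, 6, 6, 4720, 5890, bio), (Fay, 6, 6, 4720, 5890, cs), (Fay, 6, 6, 6570, 1780, bio), (Fay, 6, 6, 6570, 1780, cs)}
π_{dept, mgr, budget} gives {(bio, 6, 1780), (bio, 6, 5890), (cs, 6, 1780), (cs, 6, 5890), (k1, 27, 1780), (k1, 27, 5890)}.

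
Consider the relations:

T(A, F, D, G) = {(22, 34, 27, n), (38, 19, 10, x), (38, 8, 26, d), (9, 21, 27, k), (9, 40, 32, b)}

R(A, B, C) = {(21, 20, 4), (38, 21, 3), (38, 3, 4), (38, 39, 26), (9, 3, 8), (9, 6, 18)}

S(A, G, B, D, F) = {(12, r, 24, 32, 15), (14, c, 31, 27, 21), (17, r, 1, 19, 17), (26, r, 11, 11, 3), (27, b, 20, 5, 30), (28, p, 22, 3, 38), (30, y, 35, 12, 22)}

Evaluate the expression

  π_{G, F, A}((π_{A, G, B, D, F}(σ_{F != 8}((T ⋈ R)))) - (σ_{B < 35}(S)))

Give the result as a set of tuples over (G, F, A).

Natural join on A: {(38, 19, 10, x, 21, 3), (38, 19, 10, x, 3, 4), (38, 19, 10, x, 39, 26), (38, 8, 26, d, 21, 3), (38, 8, 26, d, 3, 4), (38, 8, 26, d, 39, 26), (9, 21, 27, k, 3, 8), (9, 21, 27, k, 6, 18), (9, 40, 32, b, 3, 8), (9, 40, 32, b, 6, 18)}
Selection F != 8: {(38, 19, 10, x, 21, 3), (38, 19, 10, x, 3, 4), (38, 19, 10, x, 39, 26), (9, 21, 27, k, 3, 8), (9, 21, 27, k, 6, 18), (9, 40, 32, b, 3, 8), (9, 40, 32, b, 6, 18)}
π[A, G, B, D, F]: project onto (A, G, B, D, F) → {(38, x, 21, 10, 19), (38, x, 3, 10, 19), (38, x, 39, 10, 19), (9, b, 3, 32, 40), (9, b, 6, 32, 40), (9, k, 3, 27, 21), (9, k, 6, 27, 21)}
Selection B < 35: {(12, r, 24, 32, 15), (14, c, 31, 27, 21), (17, r, 1, 19, 17), (26, r, 11, 11, 3), (27, b, 20, 5, 30), (28, p, 22, 3, 38)}
Difference: {(38, x, 21, 10, 19), (38, x, 3, 10, 19), (38, x, 39, 10, 19), (9, b, 3, 32, 40), (9, b, 6, 32, 40), (9, k, 3, 27, 21), (9, k, 6, 27, 21)} with {(12, r, 24, 32, 15), (14, c, 31, 27, 21), (17, r, 1, 19, 17), (26, r, 11, 11, 3), (27, b, 20, 5, 30), (28, p, 22, 3, 38)} → {(38, x, 21, 10, 19), (38, x, 3, 10, 19), (38, x, 39, 10, 19), (9, b, 3, 32, 40), (9, b, 6, 32, 40), (9, k, 3, 27, 21), (9, k, 6, 27, 21)}
π[G, F, A]: project onto (G, F, A) (4 duplicate(s) eliminated) → {(b, 40, 9), (k, 21, 9), (x, 19, 38)}

{(b, 40, 9), (k, 21, 9), (x, 19, 38)}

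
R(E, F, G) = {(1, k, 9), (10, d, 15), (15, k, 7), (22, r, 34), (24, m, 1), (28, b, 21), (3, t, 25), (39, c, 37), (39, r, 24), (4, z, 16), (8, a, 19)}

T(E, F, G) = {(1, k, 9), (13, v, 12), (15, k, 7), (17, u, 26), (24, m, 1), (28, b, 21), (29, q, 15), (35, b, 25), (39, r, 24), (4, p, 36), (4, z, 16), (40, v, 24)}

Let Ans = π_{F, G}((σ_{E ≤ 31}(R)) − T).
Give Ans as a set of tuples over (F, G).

Filtering on E ≤ 31 leaves {(1, k, 9), (10, d, 15), (15, k, 7), (22, r, 34), (24, m, 1), (28, b, 21), (3, t, 25), (4, z, 16), (8, a, 19)}.
Set difference of the two operands is {(10, d, 15), (22, r, 34), (3, t, 25), (8, a, 19)}.
Keep only column(s) F, G: {(a, 19), (d, 15), (r, 34), (t, 25)}

{(a, 19), (d, 15), (r, 34), (t, 25)}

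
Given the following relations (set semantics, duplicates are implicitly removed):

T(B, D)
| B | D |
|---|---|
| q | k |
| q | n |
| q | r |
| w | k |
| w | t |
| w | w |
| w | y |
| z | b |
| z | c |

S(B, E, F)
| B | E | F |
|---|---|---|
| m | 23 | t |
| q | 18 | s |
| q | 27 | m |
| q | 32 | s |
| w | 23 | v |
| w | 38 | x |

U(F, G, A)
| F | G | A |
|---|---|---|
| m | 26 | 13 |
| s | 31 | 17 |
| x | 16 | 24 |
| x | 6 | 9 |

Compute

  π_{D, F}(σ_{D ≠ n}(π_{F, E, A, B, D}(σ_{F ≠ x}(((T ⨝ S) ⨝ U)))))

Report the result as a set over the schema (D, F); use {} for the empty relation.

T ⋈ S (natural join on B): {(q, k, 18, s), (q, k, 27, m), (q, k, 32, s), (q, n, 18, s), (q, n, 27, m), (q, n, 32, s), (q, r, 18, s), (q, r, 27, m), (q, r, 32, s), (w, k, 23, v), (w, k, 38, x), (w, t, 23, v), (w, t, 38, x), (w, w, 23, v), (w, w, 38, x), (w, y, 23, v), (w, y, 38, x)}
(T ⨝ S) ⋈ U (natural join on F): {(q, k, 18, s, 31, 17), (q, k, 27, m, 26, 13), (q, k, 32, s, 31, 17), (q, n, 18, s, 31, 17), (q, n, 27, m, 26, 13), (q, n, 32, s, 31, 17), (q, r, 18, s, 31, 17), (q, r, 27, m, 26, 13), (q, r, 32, s, 31, 17), (w, k, 38, x, 16, 24), (w, k, 38, x, 6, 9), (w, t, 38, x, 16, 24), (w, t, 38, x, 6, 9), (w, w, 38, x, 16, 24), (w, w, 38, x, 6, 9), (w, y, 38, x, 16, 24), (w, y, 38, x, 6, 9)}
Apply σ_{F ≠ x}; surviving tuples: {(q, k, 18, s, 31, 17), (q, k, 27, m, 26, 13), (q, k, 32, s, 31, 17), (q, n, 18, s, 31, 17), (q, n, 27, m, 26, 13), (q, n, 32, s, 31, 17), (q, r, 18, s, 31, 17), (q, r, 27, m, 26, 13), (q, r, 32, s, 31, 17)}
π[F, E, A, B, D]: project onto (F, E, A, B, D) → {(m, 27, 13, q, k), (m, 27, 13, q, n), (m, 27, 13, q, r), (s, 18, 17, q, k), (s, 18, 17, q, n), (s, 18, 17, q, r), (s, 32, 17, q, k), (s, 32, 17, q, n), (s, 32, 17, q, r)}
Apply σ_{D ≠ n}; surviving tuples: {(m, 27, 13, q, k), (m, 27, 13, q, r), (s, 18, 17, q, k), (s, 18, 17, q, r), (s, 32, 17, q, k), (s, 32, 17, q, r)}
π[D, F]: project onto (D, F) (2 duplicate(s) eliminated) → {(k, m), (k, s), (r, m), (r, s)}

{(k, m), (k, s), (r, m), (r, s)}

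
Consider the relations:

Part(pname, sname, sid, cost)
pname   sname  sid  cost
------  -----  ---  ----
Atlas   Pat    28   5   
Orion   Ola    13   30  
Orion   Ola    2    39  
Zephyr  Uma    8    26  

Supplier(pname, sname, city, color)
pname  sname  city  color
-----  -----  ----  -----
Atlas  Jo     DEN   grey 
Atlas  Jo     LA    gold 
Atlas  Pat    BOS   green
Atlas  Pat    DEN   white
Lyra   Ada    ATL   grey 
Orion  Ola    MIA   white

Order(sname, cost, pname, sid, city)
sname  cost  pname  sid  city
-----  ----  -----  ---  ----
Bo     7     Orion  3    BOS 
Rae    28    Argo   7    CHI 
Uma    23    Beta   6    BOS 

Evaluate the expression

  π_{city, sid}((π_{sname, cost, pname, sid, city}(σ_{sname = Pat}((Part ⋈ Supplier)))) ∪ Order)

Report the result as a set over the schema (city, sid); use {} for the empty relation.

Natural join on pname, sname: {(Atlas, Pat, 28, 5, BOS, green), (Atlas, Pat, 28, 5, DEN, white), (Orion, Ola, 13, 30, MIA, white), (Orion, Ola, 2, 39, MIA, white)}
Filtering on sname = Pat leaves {(Atlas, Pat, 28, 5, BOS, green), (Atlas, Pat, 28, 5, DEN, white)}.
π[sname, cost, pname, sid, city]: project onto (sname, cost, pname, sid, city) → {(Pat, 5, Atlas, 28, BOS), (Pat, 5, Atlas, 28, DEN)}
Set union of the two operands is {(Bo, 7, Orion, 3, BOS), (Pat, 5, Atlas, 28, BOS), (Pat, 5, Atlas, 28, DEN), (Rae, 28, Argo, 7, CHI), (Uma, 23, Beta, 6, BOS)}.
π[city, sid]: project onto (city, sid) → {(BOS, 28), (BOS, 3), (BOS, 6), (CHI, 7), (DEN, 28)}

{(BOS, 28), (BOS, 3), (BOS, 6), (CHI, 7), (DEN, 28)}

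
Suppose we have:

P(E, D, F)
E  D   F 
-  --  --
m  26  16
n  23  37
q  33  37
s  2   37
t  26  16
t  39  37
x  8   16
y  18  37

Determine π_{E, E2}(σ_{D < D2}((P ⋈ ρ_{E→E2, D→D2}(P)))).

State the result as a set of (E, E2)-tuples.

ρ[E→E2, D→D2]: schema becomes (E2, D2, F); tuples unchanged.
Natural join on F: {(m, 26, 16, m, 26), (m, 26, 16, t, 26), (m, 26, 16, x, 8), (n, 23, 37, n, 23), (n, 23, 37, q, 33), (n, 23, 37, s, 2), (n, 23, 37, t, 39), (n, 23, 37, y, 18), (q, 33, 37, n, 23), (q, 33, 37, q, 33), (q, 33, 37, s, 2), (q, 33, 37, t, 39), (q, 33, 37, y, 18), (s, 2, 37, n, 23), (s, 2, 37, q, 33), (s, 2, 37, s, 2), (s, 2, 37, t, 39), (s, 2, 37, y, 18), (t, 26, 16, m, 26), (t, 26, 16, t, 26), (t, 26, 16, x, 8), (t, 39, 37, n, 23), (t, 39, 37, q, 33), (t, 39, 37, s, 2), (t, 39, 37, t, 39), (t, 39, 37, y, 18), (x, 8, 16, m, 26), (x, 8, 16, t, 26), (x, 8, 16, x, 8), (y, 18, 37, n, 23), (y, 18, 37, q, 33), (y, 18, 37, s, 2), (y, 18, 37, t, 39), (y, 18, 37, y, 18)}
σ[D < D2]: keep tuples satisfying D < D2 → {(n, 23, 37, q, 33), (n, 23, 37, t, 39), (q, 33, 37, t, 39), (s, 2, 37, n, 23), (s, 2, 37, q, 33), (s, 2, 37, t, 39), (s, 2, 37, y, 18), (x, 8, 16, m, 26), (x, 8, 16, t, 26), (y, 18, 37, n, 23), (y, 18, 37, q, 33), (y, 18, 37, t, 39)}
π_{E, E2} gives {(n, q), (n, t), (q, t), (s, n), (s, q), (s, t), (s, y), (x, m), (x, t), (y, n), (y, q), (y, t)}.

{(n, q), (n, t), (q, t), (s, n), (s, q), (s, t), (s, y), (x, m), (x, t), (y, n), (y, q), (y, t)}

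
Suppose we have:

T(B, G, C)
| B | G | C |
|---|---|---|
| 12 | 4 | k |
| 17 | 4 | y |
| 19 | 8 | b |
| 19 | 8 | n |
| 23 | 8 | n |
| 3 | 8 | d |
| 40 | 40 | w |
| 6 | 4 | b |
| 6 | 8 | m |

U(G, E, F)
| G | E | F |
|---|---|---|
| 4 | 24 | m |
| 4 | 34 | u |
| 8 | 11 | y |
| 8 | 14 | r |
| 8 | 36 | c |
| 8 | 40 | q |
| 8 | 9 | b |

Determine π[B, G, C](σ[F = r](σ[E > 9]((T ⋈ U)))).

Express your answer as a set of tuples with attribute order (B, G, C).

{(19, 8, b), (19, 8, n), (23, 8, n), (3, 8, d), (6, 8, m)}

Joining T and U on G yields {(12, 4, k, 24, m), (12, 4, k, 34, u), (17, 4, y, 24, m), (17, 4, y, 34, u), (19, 8, b, 11, y), (19, 8, b, 14, r), (19, 8, b, 36, c), (19, 8, b, 40, q), (19, 8, b, 9, b), (19, 8, n, 11, y), (19, 8, n, 14, r), (19, 8, n, 36, c), (19, 8, n, 40, q), (19, 8, n, 9, b), (23, 8, n, 11, y), (23, 8, n, 14, r), (23, 8, n, 36, c), (23, 8, n, 40, q), (23, 8, n, 9, b), (3, 8, d, 11, y), (3, 8, d, 14, r), (3, 8, d, 36, c), (3, 8, d, 40, q), (3, 8, d, 9, b), (6, 4, b, 24, m), (6, 4, b, 34, u), (6, 8, m, 11, y), (6, 8, m, 14, r), (6, 8, m, 36, c), (6, 8, m, 40, q), (6, 8, m, 9, b)}.
Filtering on E > 9 leaves {(12, 4, k, 24, m), (12, 4, k, 34, u), (17, 4, y, 24, m), (17, 4, y, 34, u), (19, 8, b, 11, y), (19, 8, b, 14, r), (19, 8, b, 36, c), (19, 8, b, 40, q), (19, 8, n, 11, y), (19, 8, n, 14, r), (19, 8, n, 36, c), (19, 8, n, 40, q), (23, 8, n, 11, y), (23, 8, n, 14, r), (23, 8, n, 36, c), (23, 8, n, 40, q), (3, 8, d, 11, y), (3, 8, d, 14, r), (3, 8, d, 36, c), (3, 8, d, 40, q), (6, 4, b, 24, m), (6, 4, b, 34, u), (6, 8, m, 11, y), (6, 8, m, 14, r), (6, 8, m, 36, c), (6, 8, m, 40, q)}.
Filtering on F = r leaves {(19, 8, b, 14, r), (19, 8, n, 14, r), (23, 8, n, 14, r), (3, 8, d, 14, r), (6, 8, m, 14, r)}.
Projecting to B, G, C: {(19, 8, b), (19, 8, n), (23, 8, n), (3, 8, d), (6, 8, m)}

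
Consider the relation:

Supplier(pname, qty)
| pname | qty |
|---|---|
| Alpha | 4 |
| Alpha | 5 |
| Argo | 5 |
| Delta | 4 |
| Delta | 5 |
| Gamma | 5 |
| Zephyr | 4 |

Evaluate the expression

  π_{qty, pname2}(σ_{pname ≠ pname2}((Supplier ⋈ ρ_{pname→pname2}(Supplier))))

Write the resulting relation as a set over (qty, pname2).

{(4, Alpha), (4, Delta), (4, Zephyr), (5, Alpha), (5, Argo), (5, Delta), (5, Gamma)}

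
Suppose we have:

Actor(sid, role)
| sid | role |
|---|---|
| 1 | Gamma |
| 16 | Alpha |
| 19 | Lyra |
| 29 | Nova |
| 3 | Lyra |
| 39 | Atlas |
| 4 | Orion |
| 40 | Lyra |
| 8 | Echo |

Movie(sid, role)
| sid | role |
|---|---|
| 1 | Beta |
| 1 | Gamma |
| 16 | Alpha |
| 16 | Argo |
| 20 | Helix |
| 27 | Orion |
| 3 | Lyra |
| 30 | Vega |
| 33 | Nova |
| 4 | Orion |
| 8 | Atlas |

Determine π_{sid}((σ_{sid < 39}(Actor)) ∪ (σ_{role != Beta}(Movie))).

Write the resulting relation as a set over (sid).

Filtering on sid < 39 leaves {(1, Gamma), (16, Alpha), (19, Lyra), (29, Nova), (3, Lyra), (4, Orion), (8, Echo)}.
Filtering on role != Beta leaves {(1, Gamma), (16, Alpha), (16, Argo), (20, Helix), (27, Orion), (3, Lyra), (30, Vega), (33, Nova), (4, Orion), (8, Atlas)}.
Set union of the two operands is {(1, Gamma), (16, Alpha), (16, Argo), (19, Lyra), (20, Helix), (27, Orion), (29, Nova), (3, Lyra), (30, Vega), (33, Nova), (4, Orion), (8, Atlas), (8, Echo)}.
Keep only column(s) sid (2 duplicate(s) eliminated): {1, 16, 19, 20, 27, 29, 3, 30, 33, 4, 8}

{1, 16, 19, 20, 27, 29, 3, 30, 33, 4, 8}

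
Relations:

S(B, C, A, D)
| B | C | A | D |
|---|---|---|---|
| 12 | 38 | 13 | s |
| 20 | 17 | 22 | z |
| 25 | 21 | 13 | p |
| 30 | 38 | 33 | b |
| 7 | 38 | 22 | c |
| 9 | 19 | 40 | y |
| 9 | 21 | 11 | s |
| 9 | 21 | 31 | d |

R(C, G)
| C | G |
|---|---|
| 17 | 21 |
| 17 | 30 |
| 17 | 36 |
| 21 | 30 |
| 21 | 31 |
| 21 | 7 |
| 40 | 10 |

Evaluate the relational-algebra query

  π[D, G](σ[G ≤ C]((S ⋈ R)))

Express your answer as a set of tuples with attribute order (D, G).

Natural join on C: {(20, 17, 22, z, 21), (20, 17, 22, z, 30), (20, 17, 22, z, 36), (25, 21, 13, p, 30), (25, 21, 13, p, 31), (25, 21, 13, p, 7), (9, 21, 11, s, 30), (9, 21, 11, s, 31), (9, 21, 11, s, 7), (9, 21, 31, d, 30), (9, 21, 31, d, 31), (9, 21, 31, d, 7)}
Selection G ≤ C: {(25, 21, 13, p, 7), (9, 21, 11, s, 7), (9, 21, 31, d, 7)}
π[D, G]: project onto (D, G) → {(d, 7), (p, 7), (s, 7)}

{(d, 7), (p, 7), (s, 7)}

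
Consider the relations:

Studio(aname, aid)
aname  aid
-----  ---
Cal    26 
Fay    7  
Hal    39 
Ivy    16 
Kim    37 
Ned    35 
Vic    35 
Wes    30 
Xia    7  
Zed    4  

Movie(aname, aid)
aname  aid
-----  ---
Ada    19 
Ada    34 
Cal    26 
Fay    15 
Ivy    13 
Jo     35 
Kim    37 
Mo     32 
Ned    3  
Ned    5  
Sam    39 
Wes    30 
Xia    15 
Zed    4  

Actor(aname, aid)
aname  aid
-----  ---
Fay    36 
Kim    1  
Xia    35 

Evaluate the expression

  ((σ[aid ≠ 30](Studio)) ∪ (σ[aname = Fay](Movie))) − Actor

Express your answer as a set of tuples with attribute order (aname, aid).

Filtering on aid ≠ 30 leaves {(Cal, 26), (Fay, 7), (Hal, 39), (Ivy, 16), (Kim, 37), (Ned, 35), (Vic, 35), (Xia, 7), (Zed, 4)}.
Filtering on aname = Fay leaves {(Fay, 15)}.
Union: {(Cal, 26), (Fay, 7), (Hal, 39), (Ivy, 16), (Kim, 37), (Ned, 35), (Vic, 35), (Xia, 7), (Zed, 4)} with {(Fay, 15)} → {(Cal, 26), (Fay, 15), (Fay, 7), (Hal, 39), (Ivy, 16), (Kim, 37), (Ned, 35), (Vic, 35), (Xia, 7), (Zed, 4)}
Difference: {(Cal, 26), (Fay, 15), (Fay, 7), (Hal, 39), (Ivy, 16), (Kim, 37), (Ned, 35), (Vic, 35), (Xia, 7), (Zed, 4)} with {(Fay, 36), (Kim, 1), (Xia, 35)} → {(Cal, 26), (Fay, 15), (Fay, 7), (Hal, 39), (Ivy, 16), (Kim, 37), (Ned, 35), (Vic, 35), (Xia, 7), (Zed, 4)}

{(Cal, 26), (Fay, 15), (Fay, 7), (Hal, 39), (Ivy, 16), (Kim, 37), (Ned, 35), (Vic, 35), (Xia, 7), (Zed, 4)}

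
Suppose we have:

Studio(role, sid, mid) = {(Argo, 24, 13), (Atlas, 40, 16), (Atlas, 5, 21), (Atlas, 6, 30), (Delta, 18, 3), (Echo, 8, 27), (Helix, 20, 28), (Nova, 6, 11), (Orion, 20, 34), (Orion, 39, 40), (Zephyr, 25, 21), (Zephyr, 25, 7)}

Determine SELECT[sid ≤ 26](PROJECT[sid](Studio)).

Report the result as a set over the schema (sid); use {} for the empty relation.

{18, 20, 24, 25, 5, 6, 8}

Projecting to sid (3 duplicate(s) eliminated): {18, 20, 24, 25, 39, 40, 5, 6, 8}
σ[sid ≤ 26]: keep tuples satisfying sid ≤ 26 → {18, 20, 24, 25, 5, 6, 8}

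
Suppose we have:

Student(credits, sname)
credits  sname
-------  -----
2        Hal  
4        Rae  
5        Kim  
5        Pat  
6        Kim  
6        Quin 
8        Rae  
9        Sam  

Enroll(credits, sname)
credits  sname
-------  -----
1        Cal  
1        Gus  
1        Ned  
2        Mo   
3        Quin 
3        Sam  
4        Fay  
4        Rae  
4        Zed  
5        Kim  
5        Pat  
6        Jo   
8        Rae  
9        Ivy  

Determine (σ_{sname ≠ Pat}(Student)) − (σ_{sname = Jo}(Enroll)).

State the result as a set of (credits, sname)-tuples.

Apply σ_{sname ≠ Pat}; surviving tuples: {(2, Hal), (4, Rae), (5, Kim), (6, Kim), (6, Quin), (8, Rae), (9, Sam)}
Apply σ_{sname = Jo}; surviving tuples: {(6, Jo)}
Difference: {(2, Hal), (4, Rae), (5, Kim), (6, Kim), (6, Quin), (8, Rae), (9, Sam)} with {(6, Jo)} → {(2, Hal), (4, Rae), (5, Kim), (6, Kim), (6, Quin), (8, Rae), (9, Sam)}

{(2, Hal), (4, Rae), (5, Kim), (6, Kim), (6, Quin), (8, Rae), (9, Sam)}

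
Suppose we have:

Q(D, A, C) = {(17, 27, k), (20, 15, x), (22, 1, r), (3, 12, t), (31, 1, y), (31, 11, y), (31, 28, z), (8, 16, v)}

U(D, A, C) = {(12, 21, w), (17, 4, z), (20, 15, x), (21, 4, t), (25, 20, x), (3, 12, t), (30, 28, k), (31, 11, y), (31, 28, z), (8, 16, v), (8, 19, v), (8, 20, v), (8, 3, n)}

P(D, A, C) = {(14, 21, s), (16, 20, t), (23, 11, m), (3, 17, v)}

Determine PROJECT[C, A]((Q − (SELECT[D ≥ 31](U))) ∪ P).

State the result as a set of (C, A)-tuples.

{(k, 27), (m, 11), (r, 1), (s, 21), (t, 12), (t, 20), (v, 16), (v, 17), (x, 15), (y, 1)}

Apply σ_{D ≥ 31}; surviving tuples: {(31, 11, y), (31, 28, z)}
Difference: {(17, 27, k), (20, 15, x), (22, 1, r), (3, 12, t), (31, 1, y), (31, 11, y), (31, 28, z), (8, 16, v)} with {(31, 11, y), (31, 28, z)} → {(17, 27, k), (20, 15, x), (22, 1, r), (3, 12, t), (31, 1, y), (8, 16, v)}
Union: {(17, 27, k), (20, 15, x), (22, 1, r), (3, 12, t), (31, 1, y), (8, 16, v)} with {(14, 21, s), (16, 20, t), (23, 11, m), (3, 17, v)} → {(14, 21, s), (16, 20, t), (17, 27, k), (20, 15, x), (22, 1, r), (23, 11, m), (3, 12, t), (3, 17, v), (31, 1, y), (8, 16, v)}
Projecting to C, A: {(k, 27), (m, 11), (r, 1), (s, 21), (t, 12), (t, 20), (v, 16), (v, 17), (x, 15), (y, 1)}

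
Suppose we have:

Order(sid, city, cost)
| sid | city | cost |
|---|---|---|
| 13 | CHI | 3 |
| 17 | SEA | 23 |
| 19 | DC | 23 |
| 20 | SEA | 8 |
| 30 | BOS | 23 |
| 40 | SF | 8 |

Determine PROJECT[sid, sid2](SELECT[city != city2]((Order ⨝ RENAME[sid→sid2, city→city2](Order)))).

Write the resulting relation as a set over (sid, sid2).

ρ[sid→sid2, city→city2]: schema becomes (sid2, city2, cost); tuples unchanged.
Natural join on cost: {(13, CHI, 3, 13, CHI), (17, SEA, 23, 17, SEA), (17, SEA, 23, 19, DC), (17, SEA, 23, 30, BOS), (19, DC, 23, 17, SEA), (19, DC, 23, 19, DC), (19, DC, 23, 30, BOS), (20, SEA, 8, 20, SEA), (20, SEA, 8, 40, SF), (30, BOS, 23, 17, SEA), (30, BOS, 23, 19, DC), (30, BOS, 23, 30, BOS), (40, SF, 8, 20, SEA), (40, SF, 8, 40, SF)}
Filtering on city != city2 leaves {(17, SEA, 23, 19, DC), (17, SEA, 23, 30, BOS), (19, DC, 23, 17, SEA), (19, DC, 23, 30, BOS), (20, SEA, 8, 40, SF), (30, BOS, 23, 17, SEA), (30, BOS, 23, 19, DC), (40, SF, 8, 20, SEA)}.
Projecting to sid, sid2: {(17, 19), (17, 30), (19, 17), (19, 30), (20, 40), (30, 17), (30, 19), (40, 20)}

{(17, 19), (17, 30), (19, 17), (19, 30), (20, 40), (30, 17), (30, 19), (40, 20)}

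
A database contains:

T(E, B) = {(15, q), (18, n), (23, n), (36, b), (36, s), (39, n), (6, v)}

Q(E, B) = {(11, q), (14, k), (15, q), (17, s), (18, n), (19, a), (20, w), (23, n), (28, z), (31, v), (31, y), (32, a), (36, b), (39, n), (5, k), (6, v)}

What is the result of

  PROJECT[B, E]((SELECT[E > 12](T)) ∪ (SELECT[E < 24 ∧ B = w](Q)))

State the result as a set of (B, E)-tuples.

{(b, 36), (n, 18), (n, 23), (n, 39), (q, 15), (s, 36), (w, 20)}

Filtering on E > 12 leaves {(15, q), (18, n), (23, n), (36, b), (36, s), (39, n)}.
Filtering on E < 24 ∧ B = w leaves {(20, w)}.
Taking the union: {(15, q), (18, n), (20, w), (23, n), (36, b), (36, s), (39, n)}
π[B, E]: project onto (B, E) → {(b, 36), (n, 18), (n, 23), (n, 39), (q, 15), (s, 36), (w, 20)}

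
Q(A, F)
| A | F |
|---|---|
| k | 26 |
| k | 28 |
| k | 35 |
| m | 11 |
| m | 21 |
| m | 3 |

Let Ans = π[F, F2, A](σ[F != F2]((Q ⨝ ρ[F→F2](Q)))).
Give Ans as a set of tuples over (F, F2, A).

ρ[F→F2]: schema becomes (A, F2); tuples unchanged.
Joining Q and ρ[F→F2](Q) on A yields {(k, 26, 26), (k, 26, 28), (k, 26, 35), (k, 28, 26), (k, 28, 28), (k, 28, 35), (k, 35, 26), (k, 35, 28), (k, 35, 35), (m, 11, 11), (m, 11, 21), (m, 11, 3), (m, 21, 11), (m, 21, 21), (m, 21, 3), (m, 3, 11), (m, 3, 21), (m, 3, 3)}.
Filtering on F != F2 leaves {(k, 26, 28), (k, 26, 35), (k, 28, 26), (k, 28, 35), (k, 35, 26), (k, 35, 28), (m, 11, 21), (m, 11, 3), (m, 21, 11), (m, 21, 3), (m, 3, 11), (m, 3, 21)}.
π[F, F2, A]: project onto (F, F2, A) → {(11, 21, m), (11, 3, m), (21, 11, m), (21, 3, m), (26, 28, k), (26, 35, k), (28, 26, k), (28, 35, k), (3, 11, m), (3, 21, m), (35, 26, k), (35, 28, k)}

{(11, 21, m), (11, 3, m), (21, 11, m), (21, 3, m), (26, 28, k), (26, 35, k), (28, 26, k), (28, 35, k), (3, 11, m), (3, 21, m), (35, 26, k), (35, 28, k)}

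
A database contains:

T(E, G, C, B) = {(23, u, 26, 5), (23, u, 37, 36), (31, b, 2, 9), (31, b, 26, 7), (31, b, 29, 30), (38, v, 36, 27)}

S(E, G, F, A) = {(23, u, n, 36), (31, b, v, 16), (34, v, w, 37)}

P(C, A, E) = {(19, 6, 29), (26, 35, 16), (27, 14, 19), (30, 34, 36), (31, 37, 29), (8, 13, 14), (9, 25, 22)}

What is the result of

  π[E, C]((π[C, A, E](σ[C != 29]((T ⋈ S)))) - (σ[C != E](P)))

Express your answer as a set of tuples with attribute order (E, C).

Joining T and S on E, G yields {(23, u, 26, 5, n, 36), (23, u, 37, 36, n, 36), (31, b, 2, 9, v, 16), (31, b, 26, 7, v, 16), (31, b, 29, 30, v, 16)}.
Selection C != 29: {(23, u, 26, 5, n, 36), (23, u, 37, 36, n, 36), (31, b, 2, 9, v, 16), (31, b, 26, 7, v, 16)}
Keep only column(s) C, A, E: {(2, 16, 31), (26, 16, 31), (26, 36, 23), (37, 36, 23)}
Selection C != E: {(19, 6, 29), (26, 35, 16), (27, 14, 19), (30, 34, 36), (31, 37, 29), (8, 13, 14), (9, 25, 22)}
Set difference of the two operands is {(2, 16, 31), (26, 16, 31), (26, 36, 23), (37, 36, 23)}.
Keep only column(s) E, C: {(23, 26), (23, 37), (31, 2), (31, 26)}

{(23, 26), (23, 37), (31, 2), (31, 26)}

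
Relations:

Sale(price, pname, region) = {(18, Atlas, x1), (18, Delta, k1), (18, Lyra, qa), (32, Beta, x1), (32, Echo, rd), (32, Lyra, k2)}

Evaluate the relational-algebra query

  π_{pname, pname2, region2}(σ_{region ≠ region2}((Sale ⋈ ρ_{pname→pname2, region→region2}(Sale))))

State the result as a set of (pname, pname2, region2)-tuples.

{(Atlas, Delta, k1), (Atlas, Lyra, qa), (Beta, Echo, rd), (Beta, Lyra, k2), (Delta, Atlas, x1), (Delta, Lyra, qa), (Echo, Beta, x1), (Echo, Lyra, k2), (Lyra, Atlas, x1), (Lyra, Beta, x1), (Lyra, Delta, k1), (Lyra, Echo, rd)}

ρ[pname→pname2, region→region2]: schema becomes (price, pname2, region2); tuples unchanged.
Sale ⋈ ρ_{pname→pname2, region→region2}(Sale) (natural join on price): {(18, Atlas, x1, Atlas, x1), (18, Atlas, x1, Delta, k1), (18, Atlas, x1, Lyra, qa), (18, Delta, k1, Atlas, x1), (18, Delta, k1, Delta, k1), (18, Delta, k1, Lyra, qa), (18, Lyra, qa, Atlas, x1), (18, Lyra, qa, Delta, k1), (18, Lyra, qa, Lyra, qa), (32, Beta, x1, Beta, x1), (32, Beta, x1, Echo, rd), (32, Beta, x1, Lyra, k2), (32, Echo, rd, Beta, x1), (32, Echo, rd, Echo, rd), (32, Echo, rd, Lyra, k2), (32, Lyra, k2, Beta, x1), (32, Lyra, k2, Echo, rd), (32, Lyra, k2, Lyra, k2)}
Apply σ_{region ≠ region2}; surviving tuples: {(18, Atlas, x1, Delta, k1), (18, Atlas, x1, Lyra, qa), (18, Delta, k1, Atlas, x1), (18, Delta, k1, Lyra, qa), (18, Lyra, qa, Atlas, x1), (18, Lyra, qa, Delta, k1), (32, Beta, x1, Echo, rd), (32, Beta, x1, Lyra, k2), (32, Echo, rd, Beta, x1), (32, Echo, rd, Lyra, k2), (32, Lyra, k2, Beta, x1), (32, Lyra, k2, Echo, rd)}
Projecting to pname, pname2, region2: {(Atlas, Delta, k1), (Atlas, Lyra, qa), (Beta, Echo, rd), (Beta, Lyra, k2), (Delta, Atlas, x1), (Delta, Lyra, qa), (Echo, Beta, x1), (Echo, Lyra, k2), (Lyra, Atlas, x1), (Lyra, Beta, x1), (Lyra, Delta, k1), (Lyra, Echo, rd)}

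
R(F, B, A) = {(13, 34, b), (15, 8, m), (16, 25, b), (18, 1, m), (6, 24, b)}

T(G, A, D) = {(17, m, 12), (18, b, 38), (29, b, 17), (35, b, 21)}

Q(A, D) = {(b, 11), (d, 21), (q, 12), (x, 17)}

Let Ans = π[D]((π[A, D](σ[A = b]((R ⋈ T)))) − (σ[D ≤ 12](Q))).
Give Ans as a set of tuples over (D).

R ⋈ T (natural join on A): {(13, 34, b, 18, 38), (13, 34, b, 29, 17), (13, 34, b, 35, 21), (15, 8, m, 17, 12), (16, 25, b, 18, 38), (16, 25, b, 29, 17), (16, 25, b, 35, 21), (18, 1, m, 17, 12), (6, 24, b, 18, 38), (6, 24, b, 29, 17), (6, 24, b, 35, 21)}
σ[A = b]: keep tuples satisfying A = b → {(13, 34, b, 18, 38), (13, 34, b, 29, 17), (13, 34, b, 35, 21), (16, 25, b, 18, 38), (16, 25, b, 29, 17), (16, 25, b, 35, 21), (6, 24, b, 18, 38), (6, 24, b, 29, 17), (6, 24, b, 35, 21)}
Projecting to A, D (6 duplicate(s) eliminated): {(b, 17), (b, 21), (b, 38)}
σ[D ≤ 12]: keep tuples satisfying D ≤ 12 → {(b, 11), (q, 12)}
Difference: {(b, 17), (b, 21), (b, 38)} with {(b, 11), (q, 12)} → {(b, 17), (b, 21), (b, 38)}
Projecting to D: {17, 21, 38}

{17, 21, 38}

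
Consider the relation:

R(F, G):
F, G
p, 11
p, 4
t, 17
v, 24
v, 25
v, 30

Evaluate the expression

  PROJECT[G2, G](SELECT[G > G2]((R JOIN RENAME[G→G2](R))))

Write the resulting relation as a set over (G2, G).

{(24, 25), (24, 30), (25, 30), (4, 11)}

ρ[G→G2]: schema becomes (F, G2); tuples unchanged.
Natural join on F: {(p, 11, 11), (p, 11, 4), (p, 4, 11), (p, 4, 4), (t, 17, 17), (v, 24, 24), (v, 24, 25), (v, 24, 30), (v, 25, 24), (v, 25, 25), (v, 25, 30), (v, 30, 24), (v, 30, 25), (v, 30, 30)}
Selection G > G2: {(p, 11, 4), (v, 25, 24), (v, 30, 24), (v, 30, 25)}
π_{G2, G} gives {(24, 25), (24, 30), (25, 30), (4, 11)}.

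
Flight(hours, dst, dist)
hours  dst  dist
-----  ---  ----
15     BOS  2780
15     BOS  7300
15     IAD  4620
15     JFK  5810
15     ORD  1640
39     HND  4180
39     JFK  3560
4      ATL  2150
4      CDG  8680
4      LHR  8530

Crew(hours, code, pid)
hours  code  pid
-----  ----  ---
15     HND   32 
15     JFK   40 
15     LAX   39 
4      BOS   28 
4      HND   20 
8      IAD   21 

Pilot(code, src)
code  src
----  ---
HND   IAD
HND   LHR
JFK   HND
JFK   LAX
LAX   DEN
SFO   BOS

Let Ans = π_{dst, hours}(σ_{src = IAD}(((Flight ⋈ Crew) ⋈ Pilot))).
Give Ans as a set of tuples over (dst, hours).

Natural join on hours: {(15, BOS, 2780, HND, 32), (15, BOS, 2780, JFK, 40), (15, BOS, 2780, LAX, 39), (15, BOS, 7300, HND, 32), (15, BOS, 7300, JFK, 40), (15, BOS, 7300, LAX, 39), (15, IAD, 4620, HND, 32), (15, IAD, 4620, JFK, 40), (15, IAD, 4620, LAX, 39), (15, JFK, 5810, HND, 32), (15, JFK, 5810, JFK, 40), (15, JFK, 5810, LAX, 39), (15, ORD, 1640, HND, 32), (15, ORD, 1640, JFK, 40), (15, ORD, 1640, LAX, 39), (4, ATL, 2150, BOS, 28), (4, ATL, 2150, HND, 20), (4, CDG, 8680, BOS, 28), (4, CDG, 8680, HND, 20), (4, LHR, 8530, BOS, 28), (4, LHR, 8530, HND, 20)}
Natural join on code: {(15, BOS, 2780, HND, 32, IAD), (15, BOS, 2780, HND, 32, LHR), (15, BOS, 2780, JFK, 40, HND), (15, BOS, 2780, JFK, 40, LAX), (15, BOS, 2780, LAX, 39, DEN), (15, BOS, 7300, HND, 32, IAD), (15, BOS, 7300, HND, 32, LHR), (15, BOS, 7300, JFK, 40, HND), (15, BOS, 7300, JFK, 40, LAX), (15, BOS, 7300, LAX, 39, DEN), (15, IAD, 4620, HND, 32, IAD), (15, IAD, 4620, HND, 32, LHR), (15, IAD, 4620, JFK, 40, HND), (15, IAD, 4620, JFK, 40, LAX), (15, IAD, 4620, LAX, 39, DEN), (15, JFK, 5810, HND, 32, IAD), (15, JFK, 5810, HND, 32, LHR), (15, JFK, 5810, JFK, 40, HND), (15, JFK, 5810, JFK, 40, LAX), (15, JFK, 5810, LAX, 39, DEN), (15, ORD, 1640, HND, 32, IAD), (15, ORD, 1640, HND, 32, LHR), (15, ORD, 1640, JFK, 40, HND), (15, ORD, 1640, JFK, 40, LAX), (15, ORD, 1640, LAX, 39, DEN), (4, ATL, 2150, HND, 20, IAD), (4, ATL, 2150, HND, 20, LHR), (4, CDG, 8680, HND, 20, IAD), (4, CDG, 8680, HND, 20, LHR), (4, LHR, 8530, HND, 20, IAD), (4, LHR, 8530, HND, 20, LHR)}
Selection src = IAD: {(15, BOS, 2780, HND, 32, IAD), (15, BOS, 7300, HND, 32, IAD), (15, IAD, 4620, HND, 32, IAD), (15, JFK, 5810, HND, 32, IAD), (15, ORD, 1640, HND, 32, IAD), (4, ATL, 2150, HND, 20, IAD), (4, CDG, 8680, HND, 20, IAD), (4, LHR, 8530, HND, 20, IAD)}
Keep only column(s) dst, hours (1 duplicate(s) eliminated): {(ATL, 4), (BOS, 15), (CDG, 4), (IAD, 15), (JFK, 15), (LHR, 4), (ORD, 15)}

{(ATL, 4), (BOS, 15), (CDG, 4), (IAD, 15), (JFK, 15), (LHR, 4), (ORD, 15)}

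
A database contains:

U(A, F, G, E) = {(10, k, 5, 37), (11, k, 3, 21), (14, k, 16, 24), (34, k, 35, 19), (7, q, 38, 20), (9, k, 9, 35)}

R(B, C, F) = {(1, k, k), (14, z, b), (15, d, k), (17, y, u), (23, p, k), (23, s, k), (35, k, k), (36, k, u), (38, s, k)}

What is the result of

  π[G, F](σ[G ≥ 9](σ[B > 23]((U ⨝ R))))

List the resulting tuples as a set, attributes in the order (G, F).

{(16, k), (35, k), (9, k)}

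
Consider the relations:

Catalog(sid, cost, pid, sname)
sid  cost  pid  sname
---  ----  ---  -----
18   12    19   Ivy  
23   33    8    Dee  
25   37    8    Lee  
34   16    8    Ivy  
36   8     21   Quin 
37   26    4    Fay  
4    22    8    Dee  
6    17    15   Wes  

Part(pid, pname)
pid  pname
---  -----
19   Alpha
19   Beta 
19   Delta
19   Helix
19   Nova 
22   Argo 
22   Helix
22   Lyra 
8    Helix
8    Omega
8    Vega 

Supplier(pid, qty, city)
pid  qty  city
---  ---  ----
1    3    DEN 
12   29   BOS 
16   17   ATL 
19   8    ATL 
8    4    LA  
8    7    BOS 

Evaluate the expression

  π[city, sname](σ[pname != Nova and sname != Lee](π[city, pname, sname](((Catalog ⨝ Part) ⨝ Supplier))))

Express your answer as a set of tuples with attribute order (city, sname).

{(ATL, Ivy), (BOS, Dee), (BOS, Ivy), (LA, Dee), (LA, Ivy)}

Catalog ⋈ Part (natural join on pid): {(18, 12, 19, Ivy, Alpha), (18, 12, 19, Ivy, Beta), (18, 12, 19, Ivy, Delta), (18, 12, 19, Ivy, Helix), (18, 12, 19, Ivy, Nova), (23, 33, 8, Dee, Helix), (23, 33, 8, Dee, Omega), (23, 33, 8, Dee, Vega), (25, 37, 8, Lee, Helix), (25, 37, 8, Lee, Omega), (25, 37, 8, Lee, Vega), (34, 16, 8, Ivy, Helix), (34, 16, 8, Ivy, Omega), (34, 16, 8, Ivy, Vega), (4, 22, 8, Dee, Helix), (4, 22, 8, Dee, Omega), (4, 22, 8, Dee, Vega)}
(Catalog ⨝ Part) ⋈ Supplier (natural join on pid): {(18, 12, 19, Ivy, Alpha, 8, ATL), (18, 12, 19, Ivy, Beta, 8, ATL), (18, 12, 19, Ivy, Delta, 8, ATL), (18, 12, 19, Ivy, Helix, 8, ATL), (18, 12, 19, Ivy, Nova, 8, ATL), (23, 33, 8, Dee, Helix, 4, LA), (23, 33, 8, Dee, Helix, 7, BOS), (23, 33, 8, Dee, Omega, 4, LA), (23, 33, 8, Dee, Omega, 7, BOS), (23, 33, 8, Dee, Vega, 4, LA), (23, 33, 8, Dee, Vega, 7, BOS), (25, 37, 8, Lee, Helix, 4, LA), (25, 37, 8, Lee, Helix, 7, BOS), (25, 37, 8, Lee, Omega, 4, LA), (25, 37, 8, Lee, Omega, 7, BOS), (25, 37, 8, Lee, Vega, 4, LA), (25, 37, 8, Lee, Vega, 7, BOS), (34, 16, 8, Ivy, Helix, 4, LA), (34, 16, 8, Ivy, Helix, 7, BOS), (34, 16, 8, Ivy, Omega, 4, LA), (34, 16, 8, Ivy, Omega, 7, BOS), (34, 16, 8, Ivy, Vega, 4, LA), (34, 16, 8, Ivy, Vega, 7, BOS), (4, 22, 8, Dee, Helix, 4, LA), (4, 22, 8, Dee, Helix, 7, BOS), (4, 22, 8, Dee, Omega, 4, LA), (4, 22, 8, Dee, Omega, 7, BOS), (4, 22, 8, Dee, Vega, 4, LA), (4, 22, 8, Dee, Vega, 7, BOS)}
π[city, pname, sname]: project onto (city, pname, sname) (6 duplicate(s) eliminated) → {(ATL, Alpha, Ivy), (ATL, Beta, Ivy), (ATL, Delta, Ivy), (ATL, Helix, Ivy), (ATL, Nova, Ivy), (BOS, Helix, Dee), (BOS, Helix, Ivy), (BOS, Helix, Lee), (BOS, Omega, Dee), (BOS, Omega, Ivy), (BOS, Omega, Lee), (BOS, Vega, Dee), (BOS, Vega, Ivy), (BOS, Vega, Lee), (LA, Helix, Dee), (LA, Helix, Ivy), (LA, Helix, Lee), (LA, Omega, Dee), (LA, Omega, Ivy), (LA, Omega, Lee), (LA, Vega, Dee), (LA, Vega, Ivy), (LA, Vega, Lee)}
Filtering on pname != Nova and sname != Lee leaves {(ATL, Alpha, Ivy), (ATL, Beta, Ivy), (ATL, Delta, Ivy), (ATL, Helix, Ivy), (BOS, Helix, Dee), (BOS, Helix, Ivy), (BOS, Omega, Dee), (BOS, Omega, Ivy), (BOS, Vega, Dee), (BOS, Vega, Ivy), (LA, Helix, Dee), (LA, Helix, Ivy), (LA, Omega, Dee), (LA, Omega, Ivy), (LA, Vega, Dee), (LA, Vega, Ivy)}.
π[city, sname]: project onto (city, sname) (11 duplicate(s) eliminated) → {(ATL, Ivy), (BOS, Dee), (BOS, Ivy), (LA, Dee), (LA, Ivy)}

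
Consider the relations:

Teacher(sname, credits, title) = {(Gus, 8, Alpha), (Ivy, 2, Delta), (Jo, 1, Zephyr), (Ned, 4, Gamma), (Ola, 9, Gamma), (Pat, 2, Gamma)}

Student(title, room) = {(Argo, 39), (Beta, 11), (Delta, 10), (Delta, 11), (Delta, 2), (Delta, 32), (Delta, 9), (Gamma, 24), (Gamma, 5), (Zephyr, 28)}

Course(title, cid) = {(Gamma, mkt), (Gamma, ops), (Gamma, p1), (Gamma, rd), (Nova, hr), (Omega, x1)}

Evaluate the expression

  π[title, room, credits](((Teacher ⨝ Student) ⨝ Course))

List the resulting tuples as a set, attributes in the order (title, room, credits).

Joining Teacher and Student on title yields {(Ivy, 2, Delta, 10), (Ivy, 2, Delta, 11), (Ivy, 2, Delta, 2), (Ivy, 2, Delta, 32), (Ivy, 2, Delta, 9), (Jo, 1, Zephyr, 28), (Ned, 4, Gamma, 24), (Ned, 4, Gamma, 5), (Ola, 9, Gamma, 24), (Ola, 9, Gamma, 5), (Pat, 2, Gamma, 24), (Pat, 2, Gamma, 5)}.
Joining (Teacher ⨝ Student) and Course on title yields {(Ned, 4, Gamma, 24, mkt), (Ned, 4, Gamma, 24, ops), (Ned, 4, Gamma, 24, p1), (Ned, 4, Gamma, 24, rd), (Ned, 4, Gamma, 5, mkt), (Ned, 4, Gamma, 5, ops), (Ned, 4, Gamma, 5, p1), (Ned, 4, Gamma, 5, rd), (Ola, 9, Gamma, 24, mkt), (Ola, 9, Gamma, 24, ops), (Ola, 9, Gamma, 24, p1), (Ola, 9, Gamma, 24, rd), (Ola, 9, Gamma, 5, mkt), (Ola, 9, Gamma, 5, ops), (Ola, 9, Gamma, 5, p1), (Ola, 9, Gamma, 5, rd), (Pat, 2, Gamma, 24, mkt), (Pat, 2, Gamma, 24, ops), (Pat, 2, Gamma, 24, p1), (Pat, 2, Gamma, 24, rd), (Pat, 2, Gamma, 5, mkt), (Pat, 2, Gamma, 5, ops), (Pat, 2, Gamma, 5, p1), (Pat, 2, Gamma, 5, rd)}.
π_{title, room, credits} gives {(Gamma, 24, 2), (Gamma, 24, 4), (Gamma, 24, 9), (Gamma, 5, 2), (Gamma, 5, 4), (Gamma, 5, 9)} (18 duplicate(s) eliminated).

{(Gamma, 24, 2), (Gamma, 24, 4), (Gamma, 24, 9), (Gamma, 5, 2), (Gamma, 5, 4), (Gamma, 5, 9)}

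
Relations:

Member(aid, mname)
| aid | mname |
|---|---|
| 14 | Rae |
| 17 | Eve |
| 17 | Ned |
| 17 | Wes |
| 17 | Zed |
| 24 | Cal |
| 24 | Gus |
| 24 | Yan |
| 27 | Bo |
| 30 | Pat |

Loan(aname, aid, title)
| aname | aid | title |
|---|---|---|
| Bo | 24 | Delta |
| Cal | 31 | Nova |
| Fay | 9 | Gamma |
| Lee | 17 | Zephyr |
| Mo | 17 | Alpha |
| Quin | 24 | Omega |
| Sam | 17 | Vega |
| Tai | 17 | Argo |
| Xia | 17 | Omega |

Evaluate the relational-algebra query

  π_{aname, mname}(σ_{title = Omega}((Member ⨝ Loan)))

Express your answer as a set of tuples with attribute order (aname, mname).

{(Quin, Cal), (Quin, Gus), (Quin, Yan), (Xia, Eve), (Xia, Ned), (Xia, Wes), (Xia, Zed)}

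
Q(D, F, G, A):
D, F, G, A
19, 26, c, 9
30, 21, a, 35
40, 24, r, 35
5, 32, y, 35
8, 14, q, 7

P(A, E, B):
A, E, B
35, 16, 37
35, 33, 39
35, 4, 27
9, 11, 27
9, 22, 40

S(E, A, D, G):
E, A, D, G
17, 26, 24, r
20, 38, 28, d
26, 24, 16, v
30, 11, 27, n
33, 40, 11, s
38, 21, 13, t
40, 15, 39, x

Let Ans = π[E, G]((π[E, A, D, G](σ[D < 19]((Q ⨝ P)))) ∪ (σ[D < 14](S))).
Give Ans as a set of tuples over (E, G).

{(16, y), (33, s), (33, y), (38, t), (4, y)}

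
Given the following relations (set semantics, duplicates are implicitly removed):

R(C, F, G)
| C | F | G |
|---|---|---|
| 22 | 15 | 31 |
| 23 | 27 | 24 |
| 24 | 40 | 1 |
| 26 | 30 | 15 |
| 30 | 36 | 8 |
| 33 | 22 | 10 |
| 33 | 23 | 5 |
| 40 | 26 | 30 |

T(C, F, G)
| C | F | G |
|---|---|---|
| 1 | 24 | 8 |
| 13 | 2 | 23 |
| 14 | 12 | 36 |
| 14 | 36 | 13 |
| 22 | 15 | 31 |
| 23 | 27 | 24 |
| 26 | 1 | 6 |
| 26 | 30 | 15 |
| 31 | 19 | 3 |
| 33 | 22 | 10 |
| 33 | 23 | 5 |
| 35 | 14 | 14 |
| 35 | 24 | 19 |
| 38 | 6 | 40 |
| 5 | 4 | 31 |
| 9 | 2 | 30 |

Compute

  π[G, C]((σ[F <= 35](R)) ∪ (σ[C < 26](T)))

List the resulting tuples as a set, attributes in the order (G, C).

{(10, 33), (13, 14), (15, 26), (23, 13), (24, 23), (30, 40), (30, 9), (31, 22), (31, 5), (36, 14), (5, 33), (8, 1)}

Selection F <= 35: {(22, 15, 31), (23, 27, 24), (26, 30, 15), (33, 22, 10), (33, 23, 5), (40, 26, 30)}
Selection C < 26: {(1, 24, 8), (13, 2, 23), (14, 12, 36), (14, 36, 13), (22, 15, 31), (23, 27, 24), (5, 4, 31), (9, 2, 30)}
Taking the union: {(1, 24, 8), (13, 2, 23), (14, 12, 36), (14, 36, 13), (22, 15, 31), (23, 27, 24), (26, 30, 15), (33, 22, 10), (33, 23, 5), (40, 26, 30), (5, 4, 31), (9, 2, 30)}
π_{G, C} gives {(10, 33), (13, 14), (15, 26), (23, 13), (24, 23), (30, 40), (30, 9), (31, 22), (31, 5), (36, 14), (5, 33), (8, 1)}.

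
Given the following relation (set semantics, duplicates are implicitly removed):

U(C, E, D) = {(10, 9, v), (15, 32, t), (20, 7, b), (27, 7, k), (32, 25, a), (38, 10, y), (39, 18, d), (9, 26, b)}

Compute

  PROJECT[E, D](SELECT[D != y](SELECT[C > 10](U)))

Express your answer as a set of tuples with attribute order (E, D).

Selection C > 10: {(15, 32, t), (20, 7, b), (27, 7, k), (32, 25, a), (38, 10, y), (39, 18, d)}
Selection D != y: {(15, 32, t), (20, 7, b), (27, 7, k), (32, 25, a), (39, 18, d)}
Projecting to E, D: {(18, d), (25, a), (32, t), (7, b), (7, k)}

{(18, d), (25, a), (32, t), (7, b), (7, k)}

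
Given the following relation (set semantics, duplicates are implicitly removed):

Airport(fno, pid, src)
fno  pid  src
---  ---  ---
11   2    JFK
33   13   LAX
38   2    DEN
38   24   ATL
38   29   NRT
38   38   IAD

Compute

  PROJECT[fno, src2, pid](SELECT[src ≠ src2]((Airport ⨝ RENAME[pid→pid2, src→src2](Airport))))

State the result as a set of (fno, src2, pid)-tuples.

ρ[pid→pid2, src→src2]: schema becomes (fno, pid2, src2); tuples unchanged.
Joining Airport and RENAME[pid→pid2, src→src2](Airport) on fno yields {(11, 2, JFK, 2, JFK), (33, 13, LAX, 13, LAX), (38, 2, DEN, 2, DEN), (38, 2, DEN, 24, ATL), (38, 2, DEN, 29, NRT), (38, 2, DEN, 38, IAD), (38, 24, ATL, 2, DEN), (38, 24, ATL, 24, ATL), (38, 24, ATL, 29, NRT), (38, 24, ATL, 38, IAD), (38, 29, NRT, 2, DEN), (38, 29, NRT, 24, ATL), (38, 29, NRT, 29, NRT), (38, 29, NRT, 38, IAD), (38, 38, IAD, 2, DEN), (38, 38, IAD, 24, ATL), (38, 38, IAD, 29, NRT), (38, 38, IAD, 38, IAD)}.
Apply σ_{src ≠ src2}; surviving tuples: {(38, 2, DEN, 24, ATL), (38, 2, DEN, 29, NRT), (38, 2, DEN, 38, IAD), (38, 24, ATL, 2, DEN), (38, 24, ATL, 29, NRT), (38, 24, ATL, 38, IAD), (38, 29, NRT, 2, DEN), (38, 29, NRT, 24, ATL), (38, 29, NRT, 38, IAD), (38, 38, IAD, 2, DEN), (38, 38, IAD, 24, ATL), (38, 38, IAD, 29, NRT)}
Projecting to fno, src2, pid: {(38, ATL, 2), (38, ATL, 29), (38, ATL, 38), (38, DEN, 24), (38, DEN, 29), (38, DEN, 38), (38, IAD, 2), (38, IAD, 24), (38, IAD, 29), (38, NRT, 2), (38, NRT, 24), (38, NRT, 38)}

{(38, ATL, 2), (38, ATL, 29), (38, ATL, 38), (38, DEN, 24), (38, DEN, 29), (38, DEN, 38), (38, IAD, 2), (38, IAD, 24), (38, IAD, 29), (38, NRT, 2), (38, NRT, 24), (38, NRT, 38)}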